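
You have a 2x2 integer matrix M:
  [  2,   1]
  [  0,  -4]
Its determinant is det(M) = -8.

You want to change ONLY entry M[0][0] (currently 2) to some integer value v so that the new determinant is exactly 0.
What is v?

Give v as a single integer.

det is linear in entry M[0][0]: det = old_det + (v - 2) * C_00
Cofactor C_00 = -4
Want det = 0: -8 + (v - 2) * -4 = 0
  (v - 2) = 8 / -4 = -2
  v = 2 + (-2) = 0

Answer: 0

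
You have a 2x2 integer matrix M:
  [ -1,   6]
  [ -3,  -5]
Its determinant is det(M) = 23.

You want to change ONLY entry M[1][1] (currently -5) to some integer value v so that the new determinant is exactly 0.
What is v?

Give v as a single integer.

Answer: 18

Derivation:
det is linear in entry M[1][1]: det = old_det + (v - -5) * C_11
Cofactor C_11 = -1
Want det = 0: 23 + (v - -5) * -1 = 0
  (v - -5) = -23 / -1 = 23
  v = -5 + (23) = 18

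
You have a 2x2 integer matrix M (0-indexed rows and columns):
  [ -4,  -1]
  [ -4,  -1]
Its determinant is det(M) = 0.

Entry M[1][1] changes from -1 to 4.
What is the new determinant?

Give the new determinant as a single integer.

Answer: -20

Derivation:
det is linear in row 1: changing M[1][1] by delta changes det by delta * cofactor(1,1).
Cofactor C_11 = (-1)^(1+1) * minor(1,1) = -4
Entry delta = 4 - -1 = 5
Det delta = 5 * -4 = -20
New det = 0 + -20 = -20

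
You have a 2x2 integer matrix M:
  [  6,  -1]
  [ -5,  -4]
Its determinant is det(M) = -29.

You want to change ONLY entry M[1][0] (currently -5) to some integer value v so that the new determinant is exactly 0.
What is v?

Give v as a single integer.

Answer: 24

Derivation:
det is linear in entry M[1][0]: det = old_det + (v - -5) * C_10
Cofactor C_10 = 1
Want det = 0: -29 + (v - -5) * 1 = 0
  (v - -5) = 29 / 1 = 29
  v = -5 + (29) = 24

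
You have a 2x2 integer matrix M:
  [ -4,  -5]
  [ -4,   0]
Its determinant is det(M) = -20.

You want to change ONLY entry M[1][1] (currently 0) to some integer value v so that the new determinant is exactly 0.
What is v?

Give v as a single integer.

Answer: -5

Derivation:
det is linear in entry M[1][1]: det = old_det + (v - 0) * C_11
Cofactor C_11 = -4
Want det = 0: -20 + (v - 0) * -4 = 0
  (v - 0) = 20 / -4 = -5
  v = 0 + (-5) = -5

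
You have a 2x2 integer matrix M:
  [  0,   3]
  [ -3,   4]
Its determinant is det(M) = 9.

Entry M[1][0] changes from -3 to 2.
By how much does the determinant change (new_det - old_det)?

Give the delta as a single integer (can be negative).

Cofactor C_10 = -3
Entry delta = 2 - -3 = 5
Det delta = entry_delta * cofactor = 5 * -3 = -15

Answer: -15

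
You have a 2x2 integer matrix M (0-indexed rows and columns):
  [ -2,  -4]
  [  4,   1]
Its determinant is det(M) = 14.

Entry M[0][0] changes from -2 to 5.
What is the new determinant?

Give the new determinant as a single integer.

det is linear in row 0: changing M[0][0] by delta changes det by delta * cofactor(0,0).
Cofactor C_00 = (-1)^(0+0) * minor(0,0) = 1
Entry delta = 5 - -2 = 7
Det delta = 7 * 1 = 7
New det = 14 + 7 = 21

Answer: 21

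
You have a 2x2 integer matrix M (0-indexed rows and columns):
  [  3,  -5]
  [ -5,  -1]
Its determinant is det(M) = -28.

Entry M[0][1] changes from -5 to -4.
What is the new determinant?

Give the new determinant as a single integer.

Answer: -23

Derivation:
det is linear in row 0: changing M[0][1] by delta changes det by delta * cofactor(0,1).
Cofactor C_01 = (-1)^(0+1) * minor(0,1) = 5
Entry delta = -4 - -5 = 1
Det delta = 1 * 5 = 5
New det = -28 + 5 = -23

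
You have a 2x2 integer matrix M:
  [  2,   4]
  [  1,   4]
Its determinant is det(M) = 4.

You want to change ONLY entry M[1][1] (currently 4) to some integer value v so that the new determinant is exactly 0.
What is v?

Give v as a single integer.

det is linear in entry M[1][1]: det = old_det + (v - 4) * C_11
Cofactor C_11 = 2
Want det = 0: 4 + (v - 4) * 2 = 0
  (v - 4) = -4 / 2 = -2
  v = 4 + (-2) = 2

Answer: 2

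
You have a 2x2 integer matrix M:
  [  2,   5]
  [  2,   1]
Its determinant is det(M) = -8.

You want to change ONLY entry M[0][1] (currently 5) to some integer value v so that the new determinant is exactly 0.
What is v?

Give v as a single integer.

Answer: 1

Derivation:
det is linear in entry M[0][1]: det = old_det + (v - 5) * C_01
Cofactor C_01 = -2
Want det = 0: -8 + (v - 5) * -2 = 0
  (v - 5) = 8 / -2 = -4
  v = 5 + (-4) = 1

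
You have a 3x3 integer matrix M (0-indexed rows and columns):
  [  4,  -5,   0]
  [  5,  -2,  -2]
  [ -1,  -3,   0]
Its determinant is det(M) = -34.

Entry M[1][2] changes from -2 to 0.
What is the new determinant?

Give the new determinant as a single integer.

det is linear in row 1: changing M[1][2] by delta changes det by delta * cofactor(1,2).
Cofactor C_12 = (-1)^(1+2) * minor(1,2) = 17
Entry delta = 0 - -2 = 2
Det delta = 2 * 17 = 34
New det = -34 + 34 = 0

Answer: 0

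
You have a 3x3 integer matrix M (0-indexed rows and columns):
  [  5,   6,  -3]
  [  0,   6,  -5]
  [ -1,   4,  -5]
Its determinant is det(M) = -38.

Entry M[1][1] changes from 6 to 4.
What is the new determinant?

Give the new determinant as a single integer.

Answer: 18

Derivation:
det is linear in row 1: changing M[1][1] by delta changes det by delta * cofactor(1,1).
Cofactor C_11 = (-1)^(1+1) * minor(1,1) = -28
Entry delta = 4 - 6 = -2
Det delta = -2 * -28 = 56
New det = -38 + 56 = 18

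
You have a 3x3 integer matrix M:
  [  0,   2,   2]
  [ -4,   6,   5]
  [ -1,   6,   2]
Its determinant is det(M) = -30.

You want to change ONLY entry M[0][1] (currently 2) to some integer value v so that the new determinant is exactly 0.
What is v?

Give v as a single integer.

det is linear in entry M[0][1]: det = old_det + (v - 2) * C_01
Cofactor C_01 = 3
Want det = 0: -30 + (v - 2) * 3 = 0
  (v - 2) = 30 / 3 = 10
  v = 2 + (10) = 12

Answer: 12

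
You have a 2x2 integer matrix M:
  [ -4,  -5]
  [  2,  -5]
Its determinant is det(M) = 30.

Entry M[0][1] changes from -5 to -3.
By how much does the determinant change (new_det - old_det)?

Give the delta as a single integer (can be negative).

Answer: -4

Derivation:
Cofactor C_01 = -2
Entry delta = -3 - -5 = 2
Det delta = entry_delta * cofactor = 2 * -2 = -4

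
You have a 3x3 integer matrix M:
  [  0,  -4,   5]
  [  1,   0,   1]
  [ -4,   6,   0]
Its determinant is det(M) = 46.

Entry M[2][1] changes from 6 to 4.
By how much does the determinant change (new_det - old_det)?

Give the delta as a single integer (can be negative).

Answer: -10

Derivation:
Cofactor C_21 = 5
Entry delta = 4 - 6 = -2
Det delta = entry_delta * cofactor = -2 * 5 = -10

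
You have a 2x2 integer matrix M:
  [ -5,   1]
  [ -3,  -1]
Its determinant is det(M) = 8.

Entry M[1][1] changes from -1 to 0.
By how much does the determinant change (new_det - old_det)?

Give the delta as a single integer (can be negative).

Answer: -5

Derivation:
Cofactor C_11 = -5
Entry delta = 0 - -1 = 1
Det delta = entry_delta * cofactor = 1 * -5 = -5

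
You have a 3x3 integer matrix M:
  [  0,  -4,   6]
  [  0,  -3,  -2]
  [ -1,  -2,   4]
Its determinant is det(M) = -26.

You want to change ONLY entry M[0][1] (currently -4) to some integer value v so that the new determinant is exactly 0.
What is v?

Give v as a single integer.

det is linear in entry M[0][1]: det = old_det + (v - -4) * C_01
Cofactor C_01 = 2
Want det = 0: -26 + (v - -4) * 2 = 0
  (v - -4) = 26 / 2 = 13
  v = -4 + (13) = 9

Answer: 9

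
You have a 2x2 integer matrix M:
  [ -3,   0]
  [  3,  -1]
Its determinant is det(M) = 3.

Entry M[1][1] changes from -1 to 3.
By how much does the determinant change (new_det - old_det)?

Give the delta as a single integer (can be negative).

Cofactor C_11 = -3
Entry delta = 3 - -1 = 4
Det delta = entry_delta * cofactor = 4 * -3 = -12

Answer: -12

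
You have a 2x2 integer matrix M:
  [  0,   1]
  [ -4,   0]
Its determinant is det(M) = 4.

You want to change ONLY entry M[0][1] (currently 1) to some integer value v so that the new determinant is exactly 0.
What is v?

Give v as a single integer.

det is linear in entry M[0][1]: det = old_det + (v - 1) * C_01
Cofactor C_01 = 4
Want det = 0: 4 + (v - 1) * 4 = 0
  (v - 1) = -4 / 4 = -1
  v = 1 + (-1) = 0

Answer: 0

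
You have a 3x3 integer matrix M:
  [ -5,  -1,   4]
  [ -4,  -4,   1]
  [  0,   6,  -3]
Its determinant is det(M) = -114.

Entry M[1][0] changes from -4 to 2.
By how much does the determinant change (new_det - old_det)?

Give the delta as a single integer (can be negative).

Cofactor C_10 = 21
Entry delta = 2 - -4 = 6
Det delta = entry_delta * cofactor = 6 * 21 = 126

Answer: 126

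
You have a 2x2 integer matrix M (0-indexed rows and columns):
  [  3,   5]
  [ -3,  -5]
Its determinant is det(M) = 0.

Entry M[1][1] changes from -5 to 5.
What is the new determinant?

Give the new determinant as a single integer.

det is linear in row 1: changing M[1][1] by delta changes det by delta * cofactor(1,1).
Cofactor C_11 = (-1)^(1+1) * minor(1,1) = 3
Entry delta = 5 - -5 = 10
Det delta = 10 * 3 = 30
New det = 0 + 30 = 30

Answer: 30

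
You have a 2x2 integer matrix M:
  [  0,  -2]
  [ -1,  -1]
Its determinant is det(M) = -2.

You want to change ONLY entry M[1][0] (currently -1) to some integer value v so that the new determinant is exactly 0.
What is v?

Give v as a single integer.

det is linear in entry M[1][0]: det = old_det + (v - -1) * C_10
Cofactor C_10 = 2
Want det = 0: -2 + (v - -1) * 2 = 0
  (v - -1) = 2 / 2 = 1
  v = -1 + (1) = 0

Answer: 0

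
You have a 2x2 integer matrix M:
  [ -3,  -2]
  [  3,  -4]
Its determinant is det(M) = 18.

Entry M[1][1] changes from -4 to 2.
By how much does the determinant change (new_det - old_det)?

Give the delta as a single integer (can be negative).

Cofactor C_11 = -3
Entry delta = 2 - -4 = 6
Det delta = entry_delta * cofactor = 6 * -3 = -18

Answer: -18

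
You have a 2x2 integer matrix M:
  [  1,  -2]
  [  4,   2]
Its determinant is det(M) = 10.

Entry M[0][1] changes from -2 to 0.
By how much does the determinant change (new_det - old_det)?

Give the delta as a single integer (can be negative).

Cofactor C_01 = -4
Entry delta = 0 - -2 = 2
Det delta = entry_delta * cofactor = 2 * -4 = -8

Answer: -8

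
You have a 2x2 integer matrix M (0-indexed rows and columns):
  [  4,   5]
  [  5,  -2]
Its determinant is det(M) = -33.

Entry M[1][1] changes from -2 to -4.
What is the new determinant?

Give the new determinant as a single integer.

Answer: -41

Derivation:
det is linear in row 1: changing M[1][1] by delta changes det by delta * cofactor(1,1).
Cofactor C_11 = (-1)^(1+1) * minor(1,1) = 4
Entry delta = -4 - -2 = -2
Det delta = -2 * 4 = -8
New det = -33 + -8 = -41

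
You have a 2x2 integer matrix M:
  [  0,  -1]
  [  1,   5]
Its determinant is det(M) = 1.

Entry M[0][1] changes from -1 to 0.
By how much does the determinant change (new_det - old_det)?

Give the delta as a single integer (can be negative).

Cofactor C_01 = -1
Entry delta = 0 - -1 = 1
Det delta = entry_delta * cofactor = 1 * -1 = -1

Answer: -1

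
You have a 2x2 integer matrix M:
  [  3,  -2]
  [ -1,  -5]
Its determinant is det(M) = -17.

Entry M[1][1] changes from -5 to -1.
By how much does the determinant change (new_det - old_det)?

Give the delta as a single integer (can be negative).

Cofactor C_11 = 3
Entry delta = -1 - -5 = 4
Det delta = entry_delta * cofactor = 4 * 3 = 12

Answer: 12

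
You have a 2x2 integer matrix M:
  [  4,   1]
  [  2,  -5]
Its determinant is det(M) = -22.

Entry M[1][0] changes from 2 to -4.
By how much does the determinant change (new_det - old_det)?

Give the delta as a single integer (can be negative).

Cofactor C_10 = -1
Entry delta = -4 - 2 = -6
Det delta = entry_delta * cofactor = -6 * -1 = 6

Answer: 6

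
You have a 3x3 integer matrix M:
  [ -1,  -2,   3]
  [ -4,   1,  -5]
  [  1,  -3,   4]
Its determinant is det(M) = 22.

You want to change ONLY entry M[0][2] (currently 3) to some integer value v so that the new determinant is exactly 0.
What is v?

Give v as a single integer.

Answer: 1

Derivation:
det is linear in entry M[0][2]: det = old_det + (v - 3) * C_02
Cofactor C_02 = 11
Want det = 0: 22 + (v - 3) * 11 = 0
  (v - 3) = -22 / 11 = -2
  v = 3 + (-2) = 1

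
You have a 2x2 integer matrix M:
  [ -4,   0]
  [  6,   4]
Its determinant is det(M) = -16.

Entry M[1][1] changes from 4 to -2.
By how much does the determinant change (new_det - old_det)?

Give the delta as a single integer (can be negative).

Answer: 24

Derivation:
Cofactor C_11 = -4
Entry delta = -2 - 4 = -6
Det delta = entry_delta * cofactor = -6 * -4 = 24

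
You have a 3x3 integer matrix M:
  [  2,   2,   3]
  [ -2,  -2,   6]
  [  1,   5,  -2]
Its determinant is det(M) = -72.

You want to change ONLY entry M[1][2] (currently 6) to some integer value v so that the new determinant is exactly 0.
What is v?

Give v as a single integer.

Answer: -3

Derivation:
det is linear in entry M[1][2]: det = old_det + (v - 6) * C_12
Cofactor C_12 = -8
Want det = 0: -72 + (v - 6) * -8 = 0
  (v - 6) = 72 / -8 = -9
  v = 6 + (-9) = -3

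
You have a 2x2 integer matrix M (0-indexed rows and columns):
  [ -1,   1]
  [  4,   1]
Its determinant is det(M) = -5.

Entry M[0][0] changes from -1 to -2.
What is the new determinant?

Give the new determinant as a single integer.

Answer: -6

Derivation:
det is linear in row 0: changing M[0][0] by delta changes det by delta * cofactor(0,0).
Cofactor C_00 = (-1)^(0+0) * minor(0,0) = 1
Entry delta = -2 - -1 = -1
Det delta = -1 * 1 = -1
New det = -5 + -1 = -6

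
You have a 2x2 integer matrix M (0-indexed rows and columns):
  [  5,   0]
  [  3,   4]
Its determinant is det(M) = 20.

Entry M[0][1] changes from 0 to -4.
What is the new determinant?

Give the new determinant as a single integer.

det is linear in row 0: changing M[0][1] by delta changes det by delta * cofactor(0,1).
Cofactor C_01 = (-1)^(0+1) * minor(0,1) = -3
Entry delta = -4 - 0 = -4
Det delta = -4 * -3 = 12
New det = 20 + 12 = 32

Answer: 32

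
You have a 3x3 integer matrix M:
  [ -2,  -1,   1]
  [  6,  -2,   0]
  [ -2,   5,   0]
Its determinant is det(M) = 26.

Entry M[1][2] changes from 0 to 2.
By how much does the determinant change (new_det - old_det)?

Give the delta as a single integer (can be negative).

Answer: 24

Derivation:
Cofactor C_12 = 12
Entry delta = 2 - 0 = 2
Det delta = entry_delta * cofactor = 2 * 12 = 24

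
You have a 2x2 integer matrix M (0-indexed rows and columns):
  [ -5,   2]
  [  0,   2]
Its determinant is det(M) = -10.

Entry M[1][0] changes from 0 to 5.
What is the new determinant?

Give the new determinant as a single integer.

det is linear in row 1: changing M[1][0] by delta changes det by delta * cofactor(1,0).
Cofactor C_10 = (-1)^(1+0) * minor(1,0) = -2
Entry delta = 5 - 0 = 5
Det delta = 5 * -2 = -10
New det = -10 + -10 = -20

Answer: -20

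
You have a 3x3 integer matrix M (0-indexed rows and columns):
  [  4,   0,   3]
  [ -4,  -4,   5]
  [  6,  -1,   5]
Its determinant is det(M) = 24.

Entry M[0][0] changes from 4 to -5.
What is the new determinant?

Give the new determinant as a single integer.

Answer: 159

Derivation:
det is linear in row 0: changing M[0][0] by delta changes det by delta * cofactor(0,0).
Cofactor C_00 = (-1)^(0+0) * minor(0,0) = -15
Entry delta = -5 - 4 = -9
Det delta = -9 * -15 = 135
New det = 24 + 135 = 159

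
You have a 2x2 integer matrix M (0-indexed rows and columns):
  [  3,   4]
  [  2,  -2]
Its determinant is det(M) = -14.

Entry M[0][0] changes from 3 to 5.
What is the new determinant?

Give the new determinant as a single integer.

Answer: -18

Derivation:
det is linear in row 0: changing M[0][0] by delta changes det by delta * cofactor(0,0).
Cofactor C_00 = (-1)^(0+0) * minor(0,0) = -2
Entry delta = 5 - 3 = 2
Det delta = 2 * -2 = -4
New det = -14 + -4 = -18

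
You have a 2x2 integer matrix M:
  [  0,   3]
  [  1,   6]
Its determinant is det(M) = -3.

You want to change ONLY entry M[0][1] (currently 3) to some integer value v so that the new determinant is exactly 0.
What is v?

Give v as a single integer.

det is linear in entry M[0][1]: det = old_det + (v - 3) * C_01
Cofactor C_01 = -1
Want det = 0: -3 + (v - 3) * -1 = 0
  (v - 3) = 3 / -1 = -3
  v = 3 + (-3) = 0

Answer: 0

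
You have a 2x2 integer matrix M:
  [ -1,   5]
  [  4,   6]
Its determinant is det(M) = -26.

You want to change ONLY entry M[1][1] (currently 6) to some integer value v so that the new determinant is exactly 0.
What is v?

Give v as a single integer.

Answer: -20

Derivation:
det is linear in entry M[1][1]: det = old_det + (v - 6) * C_11
Cofactor C_11 = -1
Want det = 0: -26 + (v - 6) * -1 = 0
  (v - 6) = 26 / -1 = -26
  v = 6 + (-26) = -20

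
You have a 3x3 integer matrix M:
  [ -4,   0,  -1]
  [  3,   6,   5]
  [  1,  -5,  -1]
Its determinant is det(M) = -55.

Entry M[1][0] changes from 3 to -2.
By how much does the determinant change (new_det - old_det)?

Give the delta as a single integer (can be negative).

Cofactor C_10 = 5
Entry delta = -2 - 3 = -5
Det delta = entry_delta * cofactor = -5 * 5 = -25

Answer: -25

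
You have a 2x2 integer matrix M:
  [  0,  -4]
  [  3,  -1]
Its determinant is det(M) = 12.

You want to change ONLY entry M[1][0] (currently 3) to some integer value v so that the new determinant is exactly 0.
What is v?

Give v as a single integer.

Answer: 0

Derivation:
det is linear in entry M[1][0]: det = old_det + (v - 3) * C_10
Cofactor C_10 = 4
Want det = 0: 12 + (v - 3) * 4 = 0
  (v - 3) = -12 / 4 = -3
  v = 3 + (-3) = 0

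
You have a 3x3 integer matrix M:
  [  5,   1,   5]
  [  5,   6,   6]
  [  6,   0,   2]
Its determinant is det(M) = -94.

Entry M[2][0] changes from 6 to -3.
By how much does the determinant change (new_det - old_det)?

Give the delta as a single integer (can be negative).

Cofactor C_20 = -24
Entry delta = -3 - 6 = -9
Det delta = entry_delta * cofactor = -9 * -24 = 216

Answer: 216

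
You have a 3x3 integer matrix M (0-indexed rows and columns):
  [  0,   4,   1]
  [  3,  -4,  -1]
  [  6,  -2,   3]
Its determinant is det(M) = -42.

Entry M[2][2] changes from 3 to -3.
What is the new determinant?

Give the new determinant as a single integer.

det is linear in row 2: changing M[2][2] by delta changes det by delta * cofactor(2,2).
Cofactor C_22 = (-1)^(2+2) * minor(2,2) = -12
Entry delta = -3 - 3 = -6
Det delta = -6 * -12 = 72
New det = -42 + 72 = 30

Answer: 30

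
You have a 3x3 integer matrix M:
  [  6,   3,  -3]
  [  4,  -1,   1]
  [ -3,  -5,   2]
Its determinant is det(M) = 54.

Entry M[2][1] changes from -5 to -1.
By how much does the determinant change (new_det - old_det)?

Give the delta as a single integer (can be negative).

Cofactor C_21 = -18
Entry delta = -1 - -5 = 4
Det delta = entry_delta * cofactor = 4 * -18 = -72

Answer: -72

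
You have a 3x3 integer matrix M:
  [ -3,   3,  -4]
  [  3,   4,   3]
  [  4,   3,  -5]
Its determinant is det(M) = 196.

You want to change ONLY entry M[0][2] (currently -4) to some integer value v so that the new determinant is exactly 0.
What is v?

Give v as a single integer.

det is linear in entry M[0][2]: det = old_det + (v - -4) * C_02
Cofactor C_02 = -7
Want det = 0: 196 + (v - -4) * -7 = 0
  (v - -4) = -196 / -7 = 28
  v = -4 + (28) = 24

Answer: 24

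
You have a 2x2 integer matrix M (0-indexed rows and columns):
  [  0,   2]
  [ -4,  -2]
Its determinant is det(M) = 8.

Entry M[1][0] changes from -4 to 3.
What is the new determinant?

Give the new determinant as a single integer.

Answer: -6

Derivation:
det is linear in row 1: changing M[1][0] by delta changes det by delta * cofactor(1,0).
Cofactor C_10 = (-1)^(1+0) * minor(1,0) = -2
Entry delta = 3 - -4 = 7
Det delta = 7 * -2 = -14
New det = 8 + -14 = -6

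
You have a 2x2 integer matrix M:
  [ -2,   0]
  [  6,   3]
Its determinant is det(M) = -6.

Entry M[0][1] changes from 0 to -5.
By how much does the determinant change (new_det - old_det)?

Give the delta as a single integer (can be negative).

Cofactor C_01 = -6
Entry delta = -5 - 0 = -5
Det delta = entry_delta * cofactor = -5 * -6 = 30

Answer: 30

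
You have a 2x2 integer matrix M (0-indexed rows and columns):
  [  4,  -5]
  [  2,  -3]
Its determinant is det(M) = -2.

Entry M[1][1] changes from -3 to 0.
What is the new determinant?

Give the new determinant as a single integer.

det is linear in row 1: changing M[1][1] by delta changes det by delta * cofactor(1,1).
Cofactor C_11 = (-1)^(1+1) * minor(1,1) = 4
Entry delta = 0 - -3 = 3
Det delta = 3 * 4 = 12
New det = -2 + 12 = 10

Answer: 10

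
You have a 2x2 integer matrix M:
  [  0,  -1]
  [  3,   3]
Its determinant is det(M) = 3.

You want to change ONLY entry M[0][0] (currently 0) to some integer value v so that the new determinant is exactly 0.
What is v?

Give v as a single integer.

det is linear in entry M[0][0]: det = old_det + (v - 0) * C_00
Cofactor C_00 = 3
Want det = 0: 3 + (v - 0) * 3 = 0
  (v - 0) = -3 / 3 = -1
  v = 0 + (-1) = -1

Answer: -1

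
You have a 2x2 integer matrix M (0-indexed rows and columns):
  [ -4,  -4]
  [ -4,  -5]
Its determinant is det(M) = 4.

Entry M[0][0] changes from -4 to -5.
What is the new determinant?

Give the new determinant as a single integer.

Answer: 9

Derivation:
det is linear in row 0: changing M[0][0] by delta changes det by delta * cofactor(0,0).
Cofactor C_00 = (-1)^(0+0) * minor(0,0) = -5
Entry delta = -5 - -4 = -1
Det delta = -1 * -5 = 5
New det = 4 + 5 = 9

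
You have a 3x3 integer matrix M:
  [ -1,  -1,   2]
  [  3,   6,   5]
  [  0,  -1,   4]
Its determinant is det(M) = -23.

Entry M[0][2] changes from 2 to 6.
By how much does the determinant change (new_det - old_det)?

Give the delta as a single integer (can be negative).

Cofactor C_02 = -3
Entry delta = 6 - 2 = 4
Det delta = entry_delta * cofactor = 4 * -3 = -12

Answer: -12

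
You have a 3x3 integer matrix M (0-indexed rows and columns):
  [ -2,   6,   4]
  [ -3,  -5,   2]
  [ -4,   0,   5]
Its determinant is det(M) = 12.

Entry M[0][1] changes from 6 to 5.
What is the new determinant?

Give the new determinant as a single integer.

det is linear in row 0: changing M[0][1] by delta changes det by delta * cofactor(0,1).
Cofactor C_01 = (-1)^(0+1) * minor(0,1) = 7
Entry delta = 5 - 6 = -1
Det delta = -1 * 7 = -7
New det = 12 + -7 = 5

Answer: 5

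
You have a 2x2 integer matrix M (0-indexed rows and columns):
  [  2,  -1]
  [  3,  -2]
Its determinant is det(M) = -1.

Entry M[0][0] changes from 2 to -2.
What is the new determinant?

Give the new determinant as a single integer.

Answer: 7

Derivation:
det is linear in row 0: changing M[0][0] by delta changes det by delta * cofactor(0,0).
Cofactor C_00 = (-1)^(0+0) * minor(0,0) = -2
Entry delta = -2 - 2 = -4
Det delta = -4 * -2 = 8
New det = -1 + 8 = 7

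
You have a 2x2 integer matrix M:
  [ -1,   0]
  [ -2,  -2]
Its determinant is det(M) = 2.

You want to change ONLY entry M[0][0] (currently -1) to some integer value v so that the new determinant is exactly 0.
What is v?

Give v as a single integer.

Answer: 0

Derivation:
det is linear in entry M[0][0]: det = old_det + (v - -1) * C_00
Cofactor C_00 = -2
Want det = 0: 2 + (v - -1) * -2 = 0
  (v - -1) = -2 / -2 = 1
  v = -1 + (1) = 0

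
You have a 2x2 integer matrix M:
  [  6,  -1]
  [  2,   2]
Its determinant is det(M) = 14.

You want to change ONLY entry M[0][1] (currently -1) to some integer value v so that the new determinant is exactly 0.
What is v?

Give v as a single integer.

Answer: 6

Derivation:
det is linear in entry M[0][1]: det = old_det + (v - -1) * C_01
Cofactor C_01 = -2
Want det = 0: 14 + (v - -1) * -2 = 0
  (v - -1) = -14 / -2 = 7
  v = -1 + (7) = 6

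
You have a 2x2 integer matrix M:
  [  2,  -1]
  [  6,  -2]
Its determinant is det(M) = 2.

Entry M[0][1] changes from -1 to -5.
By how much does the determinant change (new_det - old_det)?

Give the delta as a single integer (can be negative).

Cofactor C_01 = -6
Entry delta = -5 - -1 = -4
Det delta = entry_delta * cofactor = -4 * -6 = 24

Answer: 24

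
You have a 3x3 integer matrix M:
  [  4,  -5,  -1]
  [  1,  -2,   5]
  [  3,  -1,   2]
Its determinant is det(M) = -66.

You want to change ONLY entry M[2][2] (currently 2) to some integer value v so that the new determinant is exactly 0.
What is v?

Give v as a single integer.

det is linear in entry M[2][2]: det = old_det + (v - 2) * C_22
Cofactor C_22 = -3
Want det = 0: -66 + (v - 2) * -3 = 0
  (v - 2) = 66 / -3 = -22
  v = 2 + (-22) = -20

Answer: -20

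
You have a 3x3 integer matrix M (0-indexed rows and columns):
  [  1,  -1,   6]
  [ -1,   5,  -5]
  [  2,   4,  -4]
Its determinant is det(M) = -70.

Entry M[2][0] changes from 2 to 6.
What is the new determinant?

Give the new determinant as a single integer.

det is linear in row 2: changing M[2][0] by delta changes det by delta * cofactor(2,0).
Cofactor C_20 = (-1)^(2+0) * minor(2,0) = -25
Entry delta = 6 - 2 = 4
Det delta = 4 * -25 = -100
New det = -70 + -100 = -170

Answer: -170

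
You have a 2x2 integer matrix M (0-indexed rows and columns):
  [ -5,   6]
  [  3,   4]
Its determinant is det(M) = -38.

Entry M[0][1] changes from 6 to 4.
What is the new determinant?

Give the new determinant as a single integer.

Answer: -32

Derivation:
det is linear in row 0: changing M[0][1] by delta changes det by delta * cofactor(0,1).
Cofactor C_01 = (-1)^(0+1) * minor(0,1) = -3
Entry delta = 4 - 6 = -2
Det delta = -2 * -3 = 6
New det = -38 + 6 = -32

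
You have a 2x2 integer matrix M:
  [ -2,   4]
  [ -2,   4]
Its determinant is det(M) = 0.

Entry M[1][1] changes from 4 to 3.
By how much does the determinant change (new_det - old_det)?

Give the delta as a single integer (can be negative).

Answer: 2

Derivation:
Cofactor C_11 = -2
Entry delta = 3 - 4 = -1
Det delta = entry_delta * cofactor = -1 * -2 = 2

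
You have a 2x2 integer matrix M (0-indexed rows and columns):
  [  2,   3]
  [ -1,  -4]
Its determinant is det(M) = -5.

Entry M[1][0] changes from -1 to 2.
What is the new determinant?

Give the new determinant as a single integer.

Answer: -14

Derivation:
det is linear in row 1: changing M[1][0] by delta changes det by delta * cofactor(1,0).
Cofactor C_10 = (-1)^(1+0) * minor(1,0) = -3
Entry delta = 2 - -1 = 3
Det delta = 3 * -3 = -9
New det = -5 + -9 = -14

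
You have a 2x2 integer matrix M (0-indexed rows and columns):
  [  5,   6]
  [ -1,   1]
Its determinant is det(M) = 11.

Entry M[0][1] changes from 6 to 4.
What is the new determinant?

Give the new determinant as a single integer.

Answer: 9

Derivation:
det is linear in row 0: changing M[0][1] by delta changes det by delta * cofactor(0,1).
Cofactor C_01 = (-1)^(0+1) * minor(0,1) = 1
Entry delta = 4 - 6 = -2
Det delta = -2 * 1 = -2
New det = 11 + -2 = 9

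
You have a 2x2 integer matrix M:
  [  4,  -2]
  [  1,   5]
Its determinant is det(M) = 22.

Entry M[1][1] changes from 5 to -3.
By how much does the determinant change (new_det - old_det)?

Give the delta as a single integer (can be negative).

Answer: -32

Derivation:
Cofactor C_11 = 4
Entry delta = -3 - 5 = -8
Det delta = entry_delta * cofactor = -8 * 4 = -32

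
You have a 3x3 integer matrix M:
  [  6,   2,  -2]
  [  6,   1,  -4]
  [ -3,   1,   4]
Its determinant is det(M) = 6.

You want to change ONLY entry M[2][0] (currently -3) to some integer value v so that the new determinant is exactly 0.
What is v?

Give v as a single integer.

det is linear in entry M[2][0]: det = old_det + (v - -3) * C_20
Cofactor C_20 = -6
Want det = 0: 6 + (v - -3) * -6 = 0
  (v - -3) = -6 / -6 = 1
  v = -3 + (1) = -2

Answer: -2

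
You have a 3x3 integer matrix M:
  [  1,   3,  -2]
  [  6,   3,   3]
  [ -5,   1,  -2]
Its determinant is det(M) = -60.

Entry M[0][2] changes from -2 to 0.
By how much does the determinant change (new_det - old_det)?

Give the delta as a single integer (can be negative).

Answer: 42

Derivation:
Cofactor C_02 = 21
Entry delta = 0 - -2 = 2
Det delta = entry_delta * cofactor = 2 * 21 = 42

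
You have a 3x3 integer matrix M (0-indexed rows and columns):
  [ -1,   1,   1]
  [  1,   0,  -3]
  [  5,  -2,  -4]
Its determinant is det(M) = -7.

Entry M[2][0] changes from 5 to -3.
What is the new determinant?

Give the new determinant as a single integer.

Answer: 17

Derivation:
det is linear in row 2: changing M[2][0] by delta changes det by delta * cofactor(2,0).
Cofactor C_20 = (-1)^(2+0) * minor(2,0) = -3
Entry delta = -3 - 5 = -8
Det delta = -8 * -3 = 24
New det = -7 + 24 = 17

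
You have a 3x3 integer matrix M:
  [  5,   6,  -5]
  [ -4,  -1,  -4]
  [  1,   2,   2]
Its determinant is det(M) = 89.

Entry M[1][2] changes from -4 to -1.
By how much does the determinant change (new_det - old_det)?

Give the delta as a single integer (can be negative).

Cofactor C_12 = -4
Entry delta = -1 - -4 = 3
Det delta = entry_delta * cofactor = 3 * -4 = -12

Answer: -12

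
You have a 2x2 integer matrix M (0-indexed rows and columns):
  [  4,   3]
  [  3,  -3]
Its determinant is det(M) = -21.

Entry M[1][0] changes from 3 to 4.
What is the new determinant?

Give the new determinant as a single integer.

det is linear in row 1: changing M[1][0] by delta changes det by delta * cofactor(1,0).
Cofactor C_10 = (-1)^(1+0) * minor(1,0) = -3
Entry delta = 4 - 3 = 1
Det delta = 1 * -3 = -3
New det = -21 + -3 = -24

Answer: -24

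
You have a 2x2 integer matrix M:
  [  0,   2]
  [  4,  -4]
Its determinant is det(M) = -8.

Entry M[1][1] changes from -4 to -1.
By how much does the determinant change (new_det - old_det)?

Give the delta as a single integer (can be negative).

Cofactor C_11 = 0
Entry delta = -1 - -4 = 3
Det delta = entry_delta * cofactor = 3 * 0 = 0

Answer: 0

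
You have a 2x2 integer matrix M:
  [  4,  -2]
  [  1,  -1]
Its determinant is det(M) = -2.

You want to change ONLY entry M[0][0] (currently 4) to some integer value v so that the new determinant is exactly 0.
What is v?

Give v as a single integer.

det is linear in entry M[0][0]: det = old_det + (v - 4) * C_00
Cofactor C_00 = -1
Want det = 0: -2 + (v - 4) * -1 = 0
  (v - 4) = 2 / -1 = -2
  v = 4 + (-2) = 2

Answer: 2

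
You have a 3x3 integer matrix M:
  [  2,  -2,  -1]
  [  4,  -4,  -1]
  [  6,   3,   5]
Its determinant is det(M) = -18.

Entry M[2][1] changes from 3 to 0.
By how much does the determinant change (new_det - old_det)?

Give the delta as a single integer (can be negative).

Cofactor C_21 = -2
Entry delta = 0 - 3 = -3
Det delta = entry_delta * cofactor = -3 * -2 = 6

Answer: 6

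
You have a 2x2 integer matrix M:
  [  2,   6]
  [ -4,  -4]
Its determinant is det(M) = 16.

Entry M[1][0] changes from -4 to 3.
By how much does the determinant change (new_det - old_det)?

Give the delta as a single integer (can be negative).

Cofactor C_10 = -6
Entry delta = 3 - -4 = 7
Det delta = entry_delta * cofactor = 7 * -6 = -42

Answer: -42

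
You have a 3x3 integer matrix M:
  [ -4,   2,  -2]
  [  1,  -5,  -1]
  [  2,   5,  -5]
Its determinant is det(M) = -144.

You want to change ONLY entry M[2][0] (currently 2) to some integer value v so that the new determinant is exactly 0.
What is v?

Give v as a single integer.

Answer: -10

Derivation:
det is linear in entry M[2][0]: det = old_det + (v - 2) * C_20
Cofactor C_20 = -12
Want det = 0: -144 + (v - 2) * -12 = 0
  (v - 2) = 144 / -12 = -12
  v = 2 + (-12) = -10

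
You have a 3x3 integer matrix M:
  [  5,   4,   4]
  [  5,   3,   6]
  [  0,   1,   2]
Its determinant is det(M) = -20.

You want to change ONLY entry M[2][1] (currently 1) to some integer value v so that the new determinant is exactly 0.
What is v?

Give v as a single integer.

det is linear in entry M[2][1]: det = old_det + (v - 1) * C_21
Cofactor C_21 = -10
Want det = 0: -20 + (v - 1) * -10 = 0
  (v - 1) = 20 / -10 = -2
  v = 1 + (-2) = -1

Answer: -1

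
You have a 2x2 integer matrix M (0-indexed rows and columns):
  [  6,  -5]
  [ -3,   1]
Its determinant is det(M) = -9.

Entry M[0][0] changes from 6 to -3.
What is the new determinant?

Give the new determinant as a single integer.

det is linear in row 0: changing M[0][0] by delta changes det by delta * cofactor(0,0).
Cofactor C_00 = (-1)^(0+0) * minor(0,0) = 1
Entry delta = -3 - 6 = -9
Det delta = -9 * 1 = -9
New det = -9 + -9 = -18

Answer: -18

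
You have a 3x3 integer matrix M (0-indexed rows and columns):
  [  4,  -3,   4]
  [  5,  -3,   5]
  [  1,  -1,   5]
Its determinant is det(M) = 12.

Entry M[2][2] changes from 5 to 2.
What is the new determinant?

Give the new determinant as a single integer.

det is linear in row 2: changing M[2][2] by delta changes det by delta * cofactor(2,2).
Cofactor C_22 = (-1)^(2+2) * minor(2,2) = 3
Entry delta = 2 - 5 = -3
Det delta = -3 * 3 = -9
New det = 12 + -9 = 3

Answer: 3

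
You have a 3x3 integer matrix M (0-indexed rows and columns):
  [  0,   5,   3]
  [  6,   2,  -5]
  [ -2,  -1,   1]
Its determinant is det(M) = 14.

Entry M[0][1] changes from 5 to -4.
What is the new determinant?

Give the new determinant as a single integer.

det is linear in row 0: changing M[0][1] by delta changes det by delta * cofactor(0,1).
Cofactor C_01 = (-1)^(0+1) * minor(0,1) = 4
Entry delta = -4 - 5 = -9
Det delta = -9 * 4 = -36
New det = 14 + -36 = -22

Answer: -22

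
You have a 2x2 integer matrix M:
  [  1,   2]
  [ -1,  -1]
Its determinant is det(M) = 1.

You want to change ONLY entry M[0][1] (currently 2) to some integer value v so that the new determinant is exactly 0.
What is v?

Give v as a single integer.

det is linear in entry M[0][1]: det = old_det + (v - 2) * C_01
Cofactor C_01 = 1
Want det = 0: 1 + (v - 2) * 1 = 0
  (v - 2) = -1 / 1 = -1
  v = 2 + (-1) = 1

Answer: 1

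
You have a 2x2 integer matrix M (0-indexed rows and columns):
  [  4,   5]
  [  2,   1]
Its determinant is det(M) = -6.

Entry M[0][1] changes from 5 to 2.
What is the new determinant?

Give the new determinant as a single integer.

Answer: 0

Derivation:
det is linear in row 0: changing M[0][1] by delta changes det by delta * cofactor(0,1).
Cofactor C_01 = (-1)^(0+1) * minor(0,1) = -2
Entry delta = 2 - 5 = -3
Det delta = -3 * -2 = 6
New det = -6 + 6 = 0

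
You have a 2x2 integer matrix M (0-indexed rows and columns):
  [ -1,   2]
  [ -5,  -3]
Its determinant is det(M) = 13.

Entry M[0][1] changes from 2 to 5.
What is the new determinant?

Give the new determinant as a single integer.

Answer: 28

Derivation:
det is linear in row 0: changing M[0][1] by delta changes det by delta * cofactor(0,1).
Cofactor C_01 = (-1)^(0+1) * minor(0,1) = 5
Entry delta = 5 - 2 = 3
Det delta = 3 * 5 = 15
New det = 13 + 15 = 28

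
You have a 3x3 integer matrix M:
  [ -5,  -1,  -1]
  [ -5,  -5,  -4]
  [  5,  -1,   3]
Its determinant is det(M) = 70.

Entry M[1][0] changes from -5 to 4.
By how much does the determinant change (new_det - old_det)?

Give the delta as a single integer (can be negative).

Cofactor C_10 = 4
Entry delta = 4 - -5 = 9
Det delta = entry_delta * cofactor = 9 * 4 = 36

Answer: 36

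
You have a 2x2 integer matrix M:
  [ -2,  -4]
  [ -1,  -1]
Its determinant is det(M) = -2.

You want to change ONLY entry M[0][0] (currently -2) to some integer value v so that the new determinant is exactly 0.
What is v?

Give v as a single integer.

Answer: -4

Derivation:
det is linear in entry M[0][0]: det = old_det + (v - -2) * C_00
Cofactor C_00 = -1
Want det = 0: -2 + (v - -2) * -1 = 0
  (v - -2) = 2 / -1 = -2
  v = -2 + (-2) = -4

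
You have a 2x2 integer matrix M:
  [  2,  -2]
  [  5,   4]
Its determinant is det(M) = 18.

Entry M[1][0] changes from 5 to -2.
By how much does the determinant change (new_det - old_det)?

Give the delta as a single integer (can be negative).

Answer: -14

Derivation:
Cofactor C_10 = 2
Entry delta = -2 - 5 = -7
Det delta = entry_delta * cofactor = -7 * 2 = -14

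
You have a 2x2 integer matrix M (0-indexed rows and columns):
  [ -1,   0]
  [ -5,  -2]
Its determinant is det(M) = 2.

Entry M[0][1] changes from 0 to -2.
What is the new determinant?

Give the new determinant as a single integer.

Answer: -8

Derivation:
det is linear in row 0: changing M[0][1] by delta changes det by delta * cofactor(0,1).
Cofactor C_01 = (-1)^(0+1) * minor(0,1) = 5
Entry delta = -2 - 0 = -2
Det delta = -2 * 5 = -10
New det = 2 + -10 = -8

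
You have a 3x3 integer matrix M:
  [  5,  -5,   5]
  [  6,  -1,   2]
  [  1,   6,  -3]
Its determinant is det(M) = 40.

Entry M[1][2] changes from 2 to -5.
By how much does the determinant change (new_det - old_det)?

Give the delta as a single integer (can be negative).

Answer: 245

Derivation:
Cofactor C_12 = -35
Entry delta = -5 - 2 = -7
Det delta = entry_delta * cofactor = -7 * -35 = 245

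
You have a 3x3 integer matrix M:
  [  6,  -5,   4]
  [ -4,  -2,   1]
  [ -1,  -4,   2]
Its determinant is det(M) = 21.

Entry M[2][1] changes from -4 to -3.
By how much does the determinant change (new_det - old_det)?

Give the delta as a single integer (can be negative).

Answer: -22

Derivation:
Cofactor C_21 = -22
Entry delta = -3 - -4 = 1
Det delta = entry_delta * cofactor = 1 * -22 = -22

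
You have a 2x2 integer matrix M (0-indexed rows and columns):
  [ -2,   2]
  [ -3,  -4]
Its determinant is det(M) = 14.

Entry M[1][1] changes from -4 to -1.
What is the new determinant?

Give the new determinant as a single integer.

det is linear in row 1: changing M[1][1] by delta changes det by delta * cofactor(1,1).
Cofactor C_11 = (-1)^(1+1) * minor(1,1) = -2
Entry delta = -1 - -4 = 3
Det delta = 3 * -2 = -6
New det = 14 + -6 = 8

Answer: 8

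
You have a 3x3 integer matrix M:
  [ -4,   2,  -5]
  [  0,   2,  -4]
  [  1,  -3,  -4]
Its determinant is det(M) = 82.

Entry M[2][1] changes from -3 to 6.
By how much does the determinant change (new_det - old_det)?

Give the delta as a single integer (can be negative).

Answer: -144

Derivation:
Cofactor C_21 = -16
Entry delta = 6 - -3 = 9
Det delta = entry_delta * cofactor = 9 * -16 = -144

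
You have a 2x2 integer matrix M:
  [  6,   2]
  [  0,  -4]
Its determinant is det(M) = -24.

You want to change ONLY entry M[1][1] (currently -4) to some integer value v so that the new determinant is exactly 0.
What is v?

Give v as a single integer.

Answer: 0

Derivation:
det is linear in entry M[1][1]: det = old_det + (v - -4) * C_11
Cofactor C_11 = 6
Want det = 0: -24 + (v - -4) * 6 = 0
  (v - -4) = 24 / 6 = 4
  v = -4 + (4) = 0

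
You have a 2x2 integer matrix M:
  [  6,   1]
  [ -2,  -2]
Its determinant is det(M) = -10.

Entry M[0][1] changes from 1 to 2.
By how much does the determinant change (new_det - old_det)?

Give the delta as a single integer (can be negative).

Cofactor C_01 = 2
Entry delta = 2 - 1 = 1
Det delta = entry_delta * cofactor = 1 * 2 = 2

Answer: 2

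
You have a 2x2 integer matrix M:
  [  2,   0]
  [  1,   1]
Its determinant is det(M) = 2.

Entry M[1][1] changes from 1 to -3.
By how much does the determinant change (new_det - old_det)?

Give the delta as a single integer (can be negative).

Answer: -8

Derivation:
Cofactor C_11 = 2
Entry delta = -3 - 1 = -4
Det delta = entry_delta * cofactor = -4 * 2 = -8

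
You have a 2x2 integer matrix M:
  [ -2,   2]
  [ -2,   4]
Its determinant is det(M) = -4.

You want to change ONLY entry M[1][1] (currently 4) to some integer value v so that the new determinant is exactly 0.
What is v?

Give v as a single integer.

det is linear in entry M[1][1]: det = old_det + (v - 4) * C_11
Cofactor C_11 = -2
Want det = 0: -4 + (v - 4) * -2 = 0
  (v - 4) = 4 / -2 = -2
  v = 4 + (-2) = 2

Answer: 2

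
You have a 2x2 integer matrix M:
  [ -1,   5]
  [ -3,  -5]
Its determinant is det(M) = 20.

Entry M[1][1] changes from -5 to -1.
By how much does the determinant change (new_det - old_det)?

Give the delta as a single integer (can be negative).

Answer: -4

Derivation:
Cofactor C_11 = -1
Entry delta = -1 - -5 = 4
Det delta = entry_delta * cofactor = 4 * -1 = -4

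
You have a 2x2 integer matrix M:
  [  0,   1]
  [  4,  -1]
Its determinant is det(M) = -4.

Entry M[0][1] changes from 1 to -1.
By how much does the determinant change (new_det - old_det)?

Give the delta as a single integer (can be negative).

Cofactor C_01 = -4
Entry delta = -1 - 1 = -2
Det delta = entry_delta * cofactor = -2 * -4 = 8

Answer: 8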